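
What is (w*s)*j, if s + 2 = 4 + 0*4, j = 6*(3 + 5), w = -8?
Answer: -768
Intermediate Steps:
j = 48 (j = 6*8 = 48)
s = 2 (s = -2 + (4 + 0*4) = -2 + (4 + 0) = -2 + 4 = 2)
(w*s)*j = -8*2*48 = -16*48 = -768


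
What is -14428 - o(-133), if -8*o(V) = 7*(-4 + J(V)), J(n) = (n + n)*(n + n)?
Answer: 47480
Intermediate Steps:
J(n) = 4*n**2 (J(n) = (2*n)*(2*n) = 4*n**2)
o(V) = 7/2 - 7*V**2/2 (o(V) = -7*(-4 + 4*V**2)/8 = -(-28 + 28*V**2)/8 = 7/2 - 7*V**2/2)
-14428 - o(-133) = -14428 - (7/2 - 7/2*(-133)**2) = -14428 - (7/2 - 7/2*17689) = -14428 - (7/2 - 123823/2) = -14428 - 1*(-61908) = -14428 + 61908 = 47480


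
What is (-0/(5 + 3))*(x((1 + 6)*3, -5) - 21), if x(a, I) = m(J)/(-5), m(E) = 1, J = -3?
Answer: 0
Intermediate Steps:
x(a, I) = -⅕ (x(a, I) = 1/(-5) = 1*(-⅕) = -⅕)
(-0/(5 + 3))*(x((1 + 6)*3, -5) - 21) = (-0/(5 + 3))*(-⅕ - 21) = -0/8*(-106/5) = -1*0*(-106/5) = 0*(-106/5) = 0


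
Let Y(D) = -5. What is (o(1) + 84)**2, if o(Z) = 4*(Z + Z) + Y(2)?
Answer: 7569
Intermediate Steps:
o(Z) = -5 + 8*Z (o(Z) = 4*(Z + Z) - 5 = 4*(2*Z) - 5 = 8*Z - 5 = -5 + 8*Z)
(o(1) + 84)**2 = ((-5 + 8*1) + 84)**2 = ((-5 + 8) + 84)**2 = (3 + 84)**2 = 87**2 = 7569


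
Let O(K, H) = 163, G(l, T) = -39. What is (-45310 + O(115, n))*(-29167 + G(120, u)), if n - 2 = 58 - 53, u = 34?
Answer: 1318563282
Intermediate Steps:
n = 7 (n = 2 + (58 - 53) = 2 + 5 = 7)
(-45310 + O(115, n))*(-29167 + G(120, u)) = (-45310 + 163)*(-29167 - 39) = -45147*(-29206) = 1318563282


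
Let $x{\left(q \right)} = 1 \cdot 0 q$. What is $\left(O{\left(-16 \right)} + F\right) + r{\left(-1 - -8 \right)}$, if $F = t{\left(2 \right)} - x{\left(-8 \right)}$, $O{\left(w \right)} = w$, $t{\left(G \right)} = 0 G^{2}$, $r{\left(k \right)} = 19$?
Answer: $3$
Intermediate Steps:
$t{\left(G \right)} = 0$
$x{\left(q \right)} = 0$ ($x{\left(q \right)} = 0 q = 0$)
$F = 0$ ($F = 0 - 0 = 0 + 0 = 0$)
$\left(O{\left(-16 \right)} + F\right) + r{\left(-1 - -8 \right)} = \left(-16 + 0\right) + 19 = -16 + 19 = 3$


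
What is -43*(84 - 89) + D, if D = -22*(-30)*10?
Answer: 6815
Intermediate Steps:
D = 6600 (D = 660*10 = 6600)
-43*(84 - 89) + D = -43*(84 - 89) + 6600 = -43*(-5) + 6600 = 215 + 6600 = 6815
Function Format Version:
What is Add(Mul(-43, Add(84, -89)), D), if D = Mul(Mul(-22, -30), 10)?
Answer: 6815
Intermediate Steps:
D = 6600 (D = Mul(660, 10) = 6600)
Add(Mul(-43, Add(84, -89)), D) = Add(Mul(-43, Add(84, -89)), 6600) = Add(Mul(-43, -5), 6600) = Add(215, 6600) = 6815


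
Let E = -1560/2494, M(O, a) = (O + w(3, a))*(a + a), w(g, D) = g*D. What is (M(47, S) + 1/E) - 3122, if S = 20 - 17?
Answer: -2174327/780 ≈ -2787.6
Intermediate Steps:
w(g, D) = D*g
S = 3
M(O, a) = 2*a*(O + 3*a) (M(O, a) = (O + a*3)*(a + a) = (O + 3*a)*(2*a) = 2*a*(O + 3*a))
E = -780/1247 (E = -1560*1/2494 = -780/1247 ≈ -0.62550)
(M(47, S) + 1/E) - 3122 = (2*3*(47 + 3*3) + 1/(-780/1247)) - 3122 = (2*3*(47 + 9) - 1247/780) - 3122 = (2*3*56 - 1247/780) - 3122 = (336 - 1247/780) - 3122 = 260833/780 - 3122 = -2174327/780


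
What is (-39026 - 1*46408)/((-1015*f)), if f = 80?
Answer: 1473/1400 ≈ 1.0521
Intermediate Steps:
(-39026 - 1*46408)/((-1015*f)) = (-39026 - 1*46408)/((-1015*80)) = (-39026 - 46408)/(-81200) = -85434*(-1/81200) = 1473/1400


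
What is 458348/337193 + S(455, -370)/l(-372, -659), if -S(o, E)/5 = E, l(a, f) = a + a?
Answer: -141398069/125435796 ≈ -1.1273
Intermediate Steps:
l(a, f) = 2*a
S(o, E) = -5*E
458348/337193 + S(455, -370)/l(-372, -659) = 458348/337193 + (-5*(-370))/((2*(-372))) = 458348*(1/337193) + 1850/(-744) = 458348/337193 + 1850*(-1/744) = 458348/337193 - 925/372 = -141398069/125435796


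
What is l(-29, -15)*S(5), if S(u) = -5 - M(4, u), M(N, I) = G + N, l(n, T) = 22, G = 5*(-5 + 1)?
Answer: 242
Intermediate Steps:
G = -20 (G = 5*(-4) = -20)
M(N, I) = -20 + N
S(u) = 11 (S(u) = -5 - (-20 + 4) = -5 - 1*(-16) = -5 + 16 = 11)
l(-29, -15)*S(5) = 22*11 = 242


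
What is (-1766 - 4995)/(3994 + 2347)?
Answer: -6761/6341 ≈ -1.0662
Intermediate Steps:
(-1766 - 4995)/(3994 + 2347) = -6761/6341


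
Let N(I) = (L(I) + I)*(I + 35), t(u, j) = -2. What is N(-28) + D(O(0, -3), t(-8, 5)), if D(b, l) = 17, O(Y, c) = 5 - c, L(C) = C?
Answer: -375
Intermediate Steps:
N(I) = 2*I*(35 + I) (N(I) = (I + I)*(I + 35) = (2*I)*(35 + I) = 2*I*(35 + I))
N(-28) + D(O(0, -3), t(-8, 5)) = 2*(-28)*(35 - 28) + 17 = 2*(-28)*7 + 17 = -392 + 17 = -375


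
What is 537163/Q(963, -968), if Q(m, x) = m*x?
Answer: -48833/84744 ≈ -0.57624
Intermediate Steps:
537163/Q(963, -968) = 537163/((963*(-968))) = 537163/(-932184) = 537163*(-1/932184) = -48833/84744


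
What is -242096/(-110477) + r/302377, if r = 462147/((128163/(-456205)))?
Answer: -662390704230719/203875010468387 ≈ -3.2490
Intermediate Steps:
r = -10039703435/6103 (r = 462147/((128163*(-1/456205))) = 462147/(-128163/456205) = 462147*(-456205/128163) = -10039703435/6103 ≈ -1.6450e+6)
-242096/(-110477) + r/302377 = -242096/(-110477) - 10039703435/6103/302377 = -242096*(-1/110477) - 10039703435/6103*1/302377 = 242096/110477 - 10039703435/1845406831 = -662390704230719/203875010468387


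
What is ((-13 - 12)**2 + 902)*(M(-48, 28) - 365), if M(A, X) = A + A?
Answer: -703947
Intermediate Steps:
M(A, X) = 2*A
((-13 - 12)**2 + 902)*(M(-48, 28) - 365) = ((-13 - 12)**2 + 902)*(2*(-48) - 365) = ((-25)**2 + 902)*(-96 - 365) = (625 + 902)*(-461) = 1527*(-461) = -703947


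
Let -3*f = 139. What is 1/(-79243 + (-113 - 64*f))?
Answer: -3/229172 ≈ -1.3091e-5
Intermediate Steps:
f = -139/3 (f = -1/3*139 = -139/3 ≈ -46.333)
1/(-79243 + (-113 - 64*f)) = 1/(-79243 + (-113 - 64*(-139/3))) = 1/(-79243 + (-113 + 8896/3)) = 1/(-79243 + 8557/3) = 1/(-229172/3) = -3/229172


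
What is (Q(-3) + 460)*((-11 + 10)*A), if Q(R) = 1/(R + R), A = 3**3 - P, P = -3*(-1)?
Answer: -11036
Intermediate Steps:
P = 3
A = 24 (A = 3**3 - 1*3 = 27 - 3 = 24)
Q(R) = 1/(2*R)
(Q(-3) + 460)*((-11 + 10)*A) = ((1/2)/(-3) + 460)*((-11 + 10)*24) = ((1/2)*(-1/3) + 460)*(-1*24) = (-1/6 + 460)*(-24) = (2759/6)*(-24) = -11036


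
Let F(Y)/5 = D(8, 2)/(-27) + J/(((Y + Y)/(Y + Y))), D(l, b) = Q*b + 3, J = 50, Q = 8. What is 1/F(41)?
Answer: 27/6655 ≈ 0.0040571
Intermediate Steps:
D(l, b) = 3 + 8*b (D(l, b) = 8*b + 3 = 3 + 8*b)
F(Y) = 6655/27 (F(Y) = 5*((3 + 8*2)/(-27) + 50/(((Y + Y)/(Y + Y)))) = 5*((3 + 16)*(-1/27) + 50/(((2*Y)/((2*Y))))) = 5*(19*(-1/27) + 50/(((2*Y)*(1/(2*Y))))) = 5*(-19/27 + 50/1) = 5*(-19/27 + 50*1) = 5*(-19/27 + 50) = 5*(1331/27) = 6655/27)
1/F(41) = 1/(6655/27) = 27/6655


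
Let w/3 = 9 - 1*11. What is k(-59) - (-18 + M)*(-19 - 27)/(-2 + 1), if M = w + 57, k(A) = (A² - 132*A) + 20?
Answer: 9771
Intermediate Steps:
k(A) = 20 + A² - 132*A
w = -6 (w = 3*(9 - 1*11) = 3*(9 - 11) = 3*(-2) = -6)
M = 51 (M = -6 + 57 = 51)
k(-59) - (-18 + M)*(-19 - 27)/(-2 + 1) = (20 + (-59)² - 132*(-59)) - (-18 + 51)*(-19 - 27)/(-2 + 1) = (20 + 3481 + 7788) - 33*(-46/(-1)) = 11289 - 33*(-46*(-1)) = 11289 - 33*46 = 11289 - 1*1518 = 11289 - 1518 = 9771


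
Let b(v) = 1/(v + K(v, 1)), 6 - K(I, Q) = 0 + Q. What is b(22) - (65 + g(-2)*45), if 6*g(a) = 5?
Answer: -5533/54 ≈ -102.46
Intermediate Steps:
K(I, Q) = 6 - Q (K(I, Q) = 6 - (0 + Q) = 6 - Q)
g(a) = ⅚ (g(a) = (⅙)*5 = ⅚)
b(v) = 1/(5 + v) (b(v) = 1/(v + (6 - 1*1)) = 1/(v + (6 - 1)) = 1/(v + 5) = 1/(5 + v))
b(22) - (65 + g(-2)*45) = 1/(5 + 22) - (65 + (⅚)*45) = 1/27 - (65 + 75/2) = 1/27 - 1*205/2 = 1/27 - 205/2 = -5533/54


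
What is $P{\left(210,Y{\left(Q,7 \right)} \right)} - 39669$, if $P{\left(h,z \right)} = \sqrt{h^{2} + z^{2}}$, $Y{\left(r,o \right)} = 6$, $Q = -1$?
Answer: $-39669 + 6 \sqrt{1226} \approx -39459.0$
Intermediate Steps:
$P{\left(210,Y{\left(Q,7 \right)} \right)} - 39669 = \sqrt{210^{2} + 6^{2}} - 39669 = \sqrt{44100 + 36} - 39669 = \sqrt{44136} - 39669 = 6 \sqrt{1226} - 39669 = -39669 + 6 \sqrt{1226}$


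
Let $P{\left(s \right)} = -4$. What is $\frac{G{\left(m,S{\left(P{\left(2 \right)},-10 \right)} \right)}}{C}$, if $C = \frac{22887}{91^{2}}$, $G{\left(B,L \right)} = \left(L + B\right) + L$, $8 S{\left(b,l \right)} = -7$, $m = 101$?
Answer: $\frac{3287557}{91548} \approx 35.911$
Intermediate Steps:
$S{\left(b,l \right)} = - \frac{7}{8}$ ($S{\left(b,l \right)} = \frac{1}{8} \left(-7\right) = - \frac{7}{8}$)
$G{\left(B,L \right)} = B + 2 L$ ($G{\left(B,L \right)} = \left(B + L\right) + L = B + 2 L$)
$C = \frac{22887}{8281} \approx 2.7638$
$\frac{G{\left(m,S{\left(P{\left(2 \right)},-10 \right)} \right)}}{C} = \frac{101 + 2 \left(- \frac{7}{8}\right)}{\frac{22887}{8281}} = \left(101 - \frac{7}{4}\right) \frac{8281}{22887} = \frac{397}{4} \cdot \frac{8281}{22887} = \frac{3287557}{91548}$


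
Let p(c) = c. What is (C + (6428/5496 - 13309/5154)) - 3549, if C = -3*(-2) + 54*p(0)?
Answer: -2091674893/590133 ≈ -3544.4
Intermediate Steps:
C = 6 (C = -3*(-2) + 54*0 = 6 + 0 = 6)
(C + (6428/5496 - 13309/5154)) - 3549 = (6 + (6428/5496 - 13309/5154)) - 3549 = (6 + (6428*(1/5496) - 13309*1/5154)) - 3549 = (6 + (1607/1374 - 13309/5154)) - 3549 = (6 - 833674/590133) - 3549 = 2707124/590133 - 3549 = -2091674893/590133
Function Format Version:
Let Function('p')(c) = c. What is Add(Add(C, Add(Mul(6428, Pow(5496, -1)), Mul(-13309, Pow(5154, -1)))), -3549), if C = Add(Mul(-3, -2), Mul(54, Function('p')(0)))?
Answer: Rational(-2091674893, 590133) ≈ -3544.4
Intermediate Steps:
C = 6 (C = Add(Mul(-3, -2), Mul(54, 0)) = Add(6, 0) = 6)
Add(Add(C, Add(Mul(6428, Pow(5496, -1)), Mul(-13309, Pow(5154, -1)))), -3549) = Add(Add(6, Add(Mul(6428, Pow(5496, -1)), Mul(-13309, Pow(5154, -1)))), -3549) = Add(Add(6, Add(Mul(6428, Rational(1, 5496)), Mul(-13309, Rational(1, 5154)))), -3549) = Add(Add(6, Add(Rational(1607, 1374), Rational(-13309, 5154))), -3549) = Add(Add(6, Rational(-833674, 590133)), -3549) = Add(Rational(2707124, 590133), -3549) = Rational(-2091674893, 590133)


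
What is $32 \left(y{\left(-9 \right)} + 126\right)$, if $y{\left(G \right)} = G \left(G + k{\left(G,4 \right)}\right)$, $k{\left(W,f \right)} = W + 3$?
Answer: $8352$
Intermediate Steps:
$k{\left(W,f \right)} = 3 + W$
$y{\left(G \right)} = G \left(3 + 2 G\right)$ ($y{\left(G \right)} = G \left(G + \left(3 + G\right)\right) = G \left(3 + 2 G\right)$)
$32 \left(y{\left(-9 \right)} + 126\right) = 32 \left(- 9 \left(3 + 2 \left(-9\right)\right) + 126\right) = 32 \left(- 9 \left(3 - 18\right) + 126\right) = 32 \left(\left(-9\right) \left(-15\right) + 126\right) = 32 \left(135 + 126\right) = 32 \cdot 261 = 8352$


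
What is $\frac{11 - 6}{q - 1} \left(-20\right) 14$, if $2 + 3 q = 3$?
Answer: $2100$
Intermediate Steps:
$q = \frac{1}{3}$ ($q = - \frac{2}{3} + \frac{1}{3} \cdot 3 = - \frac{2}{3} + 1 = \frac{1}{3} \approx 0.33333$)
$\frac{11 - 6}{q - 1} \left(-20\right) 14 = \frac{11 - 6}{\frac{1}{3} - 1} \left(-20\right) 14 = \frac{5}{- \frac{2}{3}} \left(-20\right) 14 = 5 \left(- \frac{3}{2}\right) \left(-20\right) 14 = \left(- \frac{15}{2}\right) \left(-20\right) 14 = 150 \cdot 14 = 2100$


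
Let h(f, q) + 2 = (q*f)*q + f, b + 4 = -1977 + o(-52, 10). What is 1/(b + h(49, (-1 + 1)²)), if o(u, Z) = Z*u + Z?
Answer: -1/2444 ≈ -0.00040917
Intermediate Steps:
o(u, Z) = Z + Z*u
b = -2491 (b = -4 + (-1977 + 10*(1 - 52)) = -4 + (-1977 + 10*(-51)) = -4 + (-1977 - 510) = -4 - 2487 = -2491)
h(f, q) = -2 + f + f*q² (h(f, q) = -2 + ((q*f)*q + f) = -2 + ((f*q)*q + f) = -2 + (f*q² + f) = -2 + (f + f*q²) = -2 + f + f*q²)
1/(b + h(49, (-1 + 1)²)) = 1/(-2491 + (-2 + 49 + 49*((-1 + 1)²)²)) = 1/(-2491 + (-2 + 49 + 49*(0²)²)) = 1/(-2491 + (-2 + 49 + 49*0²)) = 1/(-2491 + (-2 + 49 + 49*0)) = 1/(-2491 + (-2 + 49 + 0)) = 1/(-2491 + 47) = 1/(-2444) = -1/2444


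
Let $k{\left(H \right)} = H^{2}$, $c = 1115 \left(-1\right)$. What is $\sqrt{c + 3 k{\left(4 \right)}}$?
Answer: $i \sqrt{1067} \approx 32.665 i$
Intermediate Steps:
$c = -1115$
$\sqrt{c + 3 k{\left(4 \right)}} = \sqrt{-1115 + 3 \cdot 4^{2}} = \sqrt{-1115 + 3 \cdot 16} = \sqrt{-1115 + 48} = \sqrt{-1067} = i \sqrt{1067}$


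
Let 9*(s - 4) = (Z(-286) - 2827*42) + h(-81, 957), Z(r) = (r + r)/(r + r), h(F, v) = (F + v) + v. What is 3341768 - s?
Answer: 30192776/9 ≈ 3.3548e+6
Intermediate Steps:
h(F, v) = F + 2*v
Z(r) = 1 (Z(r) = (2*r)/((2*r)) = (2*r)*(1/(2*r)) = 1)
s = -116864/9 (s = 4 + ((1 - 2827*42) + (-81 + 2*957))/9 = 4 + ((1 - 118734) + (-81 + 1914))/9 = 4 + (-118733 + 1833)/9 = 4 + (⅑)*(-116900) = 4 - 116900/9 = -116864/9 ≈ -12985.)
3341768 - s = 3341768 - 1*(-116864/9) = 3341768 + 116864/9 = 30192776/9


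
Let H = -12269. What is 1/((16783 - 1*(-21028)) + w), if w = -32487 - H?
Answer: 1/17593 ≈ 5.6841e-5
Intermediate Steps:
w = -20218 (w = -32487 - 1*(-12269) = -32487 + 12269 = -20218)
1/((16783 - 1*(-21028)) + w) = 1/((16783 - 1*(-21028)) - 20218) = 1/((16783 + 21028) - 20218) = 1/(37811 - 20218) = 1/17593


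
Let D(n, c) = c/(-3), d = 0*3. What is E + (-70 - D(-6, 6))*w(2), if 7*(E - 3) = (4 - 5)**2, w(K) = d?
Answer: 22/7 ≈ 3.1429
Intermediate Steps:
d = 0
D(n, c) = -c/3 (D(n, c) = c*(-1/3) = -c/3)
w(K) = 0
E = 22/7 (E = 3 + (4 - 5)**2/7 = 3 + (1/7)*(-1)**2 = 3 + (1/7)*1 = 3 + 1/7 = 22/7 ≈ 3.1429)
E + (-70 - D(-6, 6))*w(2) = 22/7 + (-70 - (-1)*6/3)*0 = 22/7 + (-70 - 1*(-2))*0 = 22/7 + (-70 + 2)*0 = 22/7 - 68*0 = 22/7 + 0 = 22/7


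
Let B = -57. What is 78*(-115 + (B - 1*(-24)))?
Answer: -11544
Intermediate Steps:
78*(-115 + (B - 1*(-24))) = 78*(-115 + (-57 - 1*(-24))) = 78*(-115 + (-57 + 24)) = 78*(-115 - 33) = 78*(-148) = -11544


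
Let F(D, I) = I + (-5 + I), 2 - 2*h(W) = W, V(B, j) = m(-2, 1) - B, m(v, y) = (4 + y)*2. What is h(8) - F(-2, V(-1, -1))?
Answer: -20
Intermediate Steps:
m(v, y) = 8 + 2*y
V(B, j) = 10 - B (V(B, j) = (8 + 2*1) - B = (8 + 2) - B = 10 - B)
h(W) = 1 - W/2
F(D, I) = -5 + 2*I
h(8) - F(-2, V(-1, -1)) = (1 - 1/2*8) - (-5 + 2*(10 - 1*(-1))) = (1 - 4) - (-5 + 2*(10 + 1)) = -3 - (-5 + 2*11) = -3 - (-5 + 22) = -3 - 1*17 = -3 - 17 = -20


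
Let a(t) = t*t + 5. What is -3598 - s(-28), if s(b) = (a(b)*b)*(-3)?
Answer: -69874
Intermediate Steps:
a(t) = 5 + t² (a(t) = t² + 5 = 5 + t²)
s(b) = -3*b*(5 + b²) (s(b) = ((5 + b²)*b)*(-3) = (b*(5 + b²))*(-3) = -3*b*(5 + b²))
-3598 - s(-28) = -3598 - (-3)*(-28)*(5 + (-28)²) = -3598 - (-3)*(-28)*(5 + 784) = -3598 - (-3)*(-28)*789 = -3598 - 1*66276 = -3598 - 66276 = -69874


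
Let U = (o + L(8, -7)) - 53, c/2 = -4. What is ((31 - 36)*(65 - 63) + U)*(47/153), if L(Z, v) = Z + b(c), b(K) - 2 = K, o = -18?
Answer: -3713/153 ≈ -24.268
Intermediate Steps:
c = -8 (c = 2*(-4) = -8)
b(K) = 2 + K
L(Z, v) = -6 + Z (L(Z, v) = Z + (2 - 8) = Z - 6 = -6 + Z)
U = -69 (U = (-18 + (-6 + 8)) - 53 = (-18 + 2) - 53 = -16 - 53 = -69)
((31 - 36)*(65 - 63) + U)*(47/153) = ((31 - 36)*(65 - 63) - 69)*(47/153) = (-5*2 - 69)*(47*(1/153)) = (-10 - 69)*(47/153) = -79*47/153 = -3713/153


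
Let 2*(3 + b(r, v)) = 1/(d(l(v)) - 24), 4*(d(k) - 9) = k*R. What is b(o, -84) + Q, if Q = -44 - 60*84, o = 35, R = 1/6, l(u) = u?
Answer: -188220/37 ≈ -5087.0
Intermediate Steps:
R = 1/6 ≈ 0.16667
Q = -5084 (Q = -44 - 5040 = -5084)
d(k) = 9 + k/24 (d(k) = 9 + (k*(1/6))/4 = 9 + (k/6)/4 = 9 + k/24)
b(r, v) = -3 + 1/(2*(-15 + v/24)) (b(r, v) = -3 + 1/(2*((9 + v/24) - 24)) = -3 + 1/(2*(-15 + v/24)))
b(o, -84) + Q = 3*(364 - 1*(-84))/(-360 - 84) - 5084 = 3*(364 + 84)/(-444) - 5084 = 3*(-1/444)*448 - 5084 = -112/37 - 5084 = -188220/37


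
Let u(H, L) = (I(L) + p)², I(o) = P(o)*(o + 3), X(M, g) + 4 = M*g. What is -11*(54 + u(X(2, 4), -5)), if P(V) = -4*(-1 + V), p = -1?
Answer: -27005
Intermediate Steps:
P(V) = 4 - 4*V
X(M, g) = -4 + M*g
I(o) = (3 + o)*(4 - 4*o) (I(o) = (4 - 4*o)*(o + 3) = (4 - 4*o)*(3 + o) = (3 + o)*(4 - 4*o))
u(H, L) = (-1 - 4*(-1 + L)*(3 + L))² (u(H, L) = (-4*(-1 + L)*(3 + L) - 1)² = (-1 - 4*(-1 + L)*(3 + L))²)
-11*(54 + u(X(2, 4), -5)) = -11*(54 + (1 + 4*(-1 - 5)*(3 - 5))²) = -11*(54 + (1 + 4*(-6)*(-2))²) = -11*(54 + (1 + 48)²) = -11*(54 + 49²) = -11*(54 + 2401) = -11*2455 = -27005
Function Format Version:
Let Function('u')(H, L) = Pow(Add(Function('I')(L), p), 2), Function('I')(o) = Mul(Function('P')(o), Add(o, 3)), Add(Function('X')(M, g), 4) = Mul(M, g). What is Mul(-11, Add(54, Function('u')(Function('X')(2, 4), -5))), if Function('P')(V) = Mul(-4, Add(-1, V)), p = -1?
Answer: -27005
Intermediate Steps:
Function('P')(V) = Add(4, Mul(-4, V))
Function('X')(M, g) = Add(-4, Mul(M, g))
Function('I')(o) = Mul(Add(3, o), Add(4, Mul(-4, o))) (Function('I')(o) = Mul(Add(4, Mul(-4, o)), Add(o, 3)) = Mul(Add(4, Mul(-4, o)), Add(3, o)) = Mul(Add(3, o), Add(4, Mul(-4, o))))
Function('u')(H, L) = Pow(Add(-1, Mul(-4, Add(-1, L), Add(3, L))), 2) (Function('u')(H, L) = Pow(Add(Mul(-4, Add(-1, L), Add(3, L)), -1), 2) = Pow(Add(-1, Mul(-4, Add(-1, L), Add(3, L))), 2))
Mul(-11, Add(54, Function('u')(Function('X')(2, 4), -5))) = Mul(-11, Add(54, Pow(Add(1, Mul(4, Add(-1, -5), Add(3, -5))), 2))) = Mul(-11, Add(54, Pow(Add(1, Mul(4, -6, -2)), 2))) = Mul(-11, Add(54, Pow(Add(1, 48), 2))) = Mul(-11, Add(54, Pow(49, 2))) = Mul(-11, Add(54, 2401)) = Mul(-11, 2455) = -27005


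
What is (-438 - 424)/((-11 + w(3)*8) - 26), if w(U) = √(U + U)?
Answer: 31894/985 + 6896*√6/985 ≈ 49.529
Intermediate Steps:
w(U) = √2*√U (w(U) = √(2*U) = √2*√U)
(-438 - 424)/((-11 + w(3)*8) - 26) = (-438 - 424)/((-11 + (√2*√3)*8) - 26) = -862/((-11 + √6*8) - 26) = -862/((-11 + 8*√6) - 26) = -862/(-37 + 8*√6)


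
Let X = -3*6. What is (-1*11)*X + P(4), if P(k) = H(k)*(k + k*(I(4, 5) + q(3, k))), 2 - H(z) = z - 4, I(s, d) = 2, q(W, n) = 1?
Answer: 230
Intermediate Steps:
X = -18
H(z) = 6 - z (H(z) = 2 - (z - 4) = 2 - (-4 + z) = 2 + (4 - z) = 6 - z)
P(k) = 4*k*(6 - k) (P(k) = (6 - k)*(k + k*(2 + 1)) = (6 - k)*(k + k*3) = (6 - k)*(k + 3*k) = (6 - k)*(4*k) = 4*k*(6 - k))
(-1*11)*X + P(4) = -1*11*(-18) + 4*4*(6 - 1*4) = -11*(-18) + 4*4*(6 - 4) = 198 + 4*4*2 = 198 + 32 = 230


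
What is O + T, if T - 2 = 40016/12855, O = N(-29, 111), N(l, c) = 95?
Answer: 1286951/12855 ≈ 100.11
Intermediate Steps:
O = 95
T = 65726/12855 (T = 2 + 40016/12855 = 65726/12855 ≈ 5.1129)
O + T = 95 + 65726/12855 = 1286951/12855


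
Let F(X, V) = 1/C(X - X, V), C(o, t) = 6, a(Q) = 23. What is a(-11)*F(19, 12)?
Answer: 23/6 ≈ 3.8333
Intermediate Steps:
F(X, V) = ⅙ (F(X, V) = 1/6 = ⅙)
a(-11)*F(19, 12) = 23*(⅙) = 23/6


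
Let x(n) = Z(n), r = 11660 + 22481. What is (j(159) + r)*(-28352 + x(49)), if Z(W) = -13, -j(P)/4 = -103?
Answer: -980095845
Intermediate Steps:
j(P) = 412 (j(P) = -4*(-103) = 412)
r = 34141
x(n) = -13
(j(159) + r)*(-28352 + x(49)) = (412 + 34141)*(-28352 - 13) = 34553*(-28365) = -980095845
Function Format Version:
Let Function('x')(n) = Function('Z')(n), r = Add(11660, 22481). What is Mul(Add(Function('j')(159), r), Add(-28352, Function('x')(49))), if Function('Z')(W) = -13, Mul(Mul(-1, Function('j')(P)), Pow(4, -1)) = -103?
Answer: -980095845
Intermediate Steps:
Function('j')(P) = 412 (Function('j')(P) = Mul(-4, -103) = 412)
r = 34141
Function('x')(n) = -13
Mul(Add(Function('j')(159), r), Add(-28352, Function('x')(49))) = Mul(Add(412, 34141), Add(-28352, -13)) = Mul(34553, -28365) = -980095845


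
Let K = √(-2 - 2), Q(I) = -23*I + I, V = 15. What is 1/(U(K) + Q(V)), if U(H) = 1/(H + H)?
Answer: -5280/1742401 + 4*I/1742401 ≈ -0.0030303 + 2.2957e-6*I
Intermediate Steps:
Q(I) = -22*I
K = 2*I (K = √(-4) = 2*I ≈ 2.0*I)
U(H) = 1/(2*H)
1/(U(K) + Q(V)) = 1/(1/(2*((2*I))) - 22*15) = 1/((-I/2)/2 - 330) = 1/(-I/4 - 330) = 1/(-330 - I/4) = 16*(-330 + I/4)/1742401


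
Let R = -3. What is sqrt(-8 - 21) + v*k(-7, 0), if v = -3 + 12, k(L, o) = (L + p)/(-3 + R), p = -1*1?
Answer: 12 + I*sqrt(29) ≈ 12.0 + 5.3852*I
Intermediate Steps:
p = -1
k(L, o) = 1/6 - L/6 (k(L, o) = (L - 1)/(-3 - 3) = (-1 + L)/(-6) = (-1 + L)*(-1/6) = 1/6 - L/6)
v = 9
sqrt(-8 - 21) + v*k(-7, 0) = sqrt(-8 - 21) + 9*(1/6 - 1/6*(-7)) = sqrt(-29) + 9*(1/6 + 7/6) = I*sqrt(29) + 9*(4/3) = I*sqrt(29) + 12 = 12 + I*sqrt(29)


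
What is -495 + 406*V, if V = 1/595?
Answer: -42017/85 ≈ -494.32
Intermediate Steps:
V = 1/595 ≈ 0.0016807
-495 + 406*V = -495 + 406*(1/595) = -495 + 58/85 = -42017/85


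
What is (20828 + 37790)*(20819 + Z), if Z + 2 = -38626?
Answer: -1043927962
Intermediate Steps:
Z = -38628 (Z = -2 - 38626 = -38628)
(20828 + 37790)*(20819 + Z) = (20828 + 37790)*(20819 - 38628) = 58618*(-17809) = -1043927962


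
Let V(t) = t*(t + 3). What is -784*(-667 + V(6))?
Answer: 480592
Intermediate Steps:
V(t) = t*(3 + t)
-784*(-667 + V(6)) = -784*(-667 + 6*(3 + 6)) = -784*(-667 + 6*9) = -784*(-667 + 54) = -784*(-613) = 480592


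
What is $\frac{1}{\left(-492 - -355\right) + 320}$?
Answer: $\frac{1}{183} \approx 0.0054645$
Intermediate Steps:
$\frac{1}{\left(-492 - -355\right) + 320} = \frac{1}{\left(-492 + 355\right) + 320} = \frac{1}{-137 + 320} = \frac{1}{183}$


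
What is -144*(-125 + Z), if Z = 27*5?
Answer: -1440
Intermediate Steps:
Z = 135
-144*(-125 + Z) = -144*(-125 + 135) = -144*10 = -1440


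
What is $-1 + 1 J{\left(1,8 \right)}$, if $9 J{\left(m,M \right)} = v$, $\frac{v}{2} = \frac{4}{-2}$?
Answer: $- \frac{13}{9} \approx -1.4444$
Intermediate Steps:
$v = -4$ ($v = 2 \frac{4}{-2} = 2 \cdot 4 \left(- \frac{1}{2}\right) = 2 \left(-2\right) = -4$)
$J{\left(m,M \right)} = - \frac{4}{9}$ ($J{\left(m,M \right)} = \frac{1}{9} \left(-4\right) = - \frac{4}{9}$)
$-1 + 1 J{\left(1,8 \right)} = -1 + 1 \left(- \frac{4}{9}\right) = -1 - \frac{4}{9} = - \frac{13}{9}$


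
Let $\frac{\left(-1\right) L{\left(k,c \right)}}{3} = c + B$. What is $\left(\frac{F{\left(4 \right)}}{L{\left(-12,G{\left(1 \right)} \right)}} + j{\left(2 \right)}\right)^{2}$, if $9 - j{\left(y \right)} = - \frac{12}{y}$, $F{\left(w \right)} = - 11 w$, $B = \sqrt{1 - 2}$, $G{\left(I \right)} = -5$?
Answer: $\frac{75047}{507} - \frac{20900 i}{1521} \approx 148.02 - 13.741 i$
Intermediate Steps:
$B = i$ ($B = \sqrt{-1} = i \approx 1.0 i$)
$L{\left(k,c \right)} = - 3 i - 3 c$ ($L{\left(k,c \right)} = - 3 \left(c + i\right) = - 3 \left(i + c\right) = - 3 i - 3 c$)
$j{\left(y \right)} = 9 + \frac{12}{y}$ ($j{\left(y \right)} = 9 - - \frac{12}{y} = 9 + \frac{12}{y}$)
$\left(\frac{F{\left(4 \right)}}{L{\left(-12,G{\left(1 \right)} \right)}} + j{\left(2 \right)}\right)^{2} = \left(\frac{\left(-11\right) 4}{- 3 i - -15} + \left(9 + \frac{12}{2}\right)\right)^{2} = \left(- \frac{44}{- 3 i + 15} + \left(9 + 12 \cdot \frac{1}{2}\right)\right)^{2} = \left(- \frac{44}{15 - 3 i} + \left(9 + 6\right)\right)^{2} = \left(- 44 \frac{15 + 3 i}{234} + 15\right)^{2} = \left(- \frac{22 \left(15 + 3 i\right)}{117} + 15\right)^{2} = \left(15 - \frac{22 \left(15 + 3 i\right)}{117}\right)^{2}$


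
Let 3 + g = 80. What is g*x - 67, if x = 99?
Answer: 7556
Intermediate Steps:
g = 77 (g = -3 + 80 = 77)
g*x - 67 = 77*99 - 67 = 7623 - 67 = 7556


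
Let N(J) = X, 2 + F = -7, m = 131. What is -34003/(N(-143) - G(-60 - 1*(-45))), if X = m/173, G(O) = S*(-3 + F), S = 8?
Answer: -5882519/16739 ≈ -351.43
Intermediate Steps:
F = -9 (F = -2 - 7 = -9)
G(O) = -96 (G(O) = 8*(-3 - 9) = 8*(-12) = -96)
X = 131/173 ≈ 0.75723
N(J) = 131/173
-34003/(N(-143) - G(-60 - 1*(-45))) = -34003/(131/173 - 1*(-96)) = -34003/(131/173 + 96) = -34003/16739/173 = -34003*173/16739 = -5882519/16739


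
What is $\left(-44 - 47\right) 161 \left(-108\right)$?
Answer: $1582308$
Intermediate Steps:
$\left(-44 - 47\right) 161 \left(-108\right) = \left(-91\right) 161 \left(-108\right) = \left(-14651\right) \left(-108\right) = 1582308$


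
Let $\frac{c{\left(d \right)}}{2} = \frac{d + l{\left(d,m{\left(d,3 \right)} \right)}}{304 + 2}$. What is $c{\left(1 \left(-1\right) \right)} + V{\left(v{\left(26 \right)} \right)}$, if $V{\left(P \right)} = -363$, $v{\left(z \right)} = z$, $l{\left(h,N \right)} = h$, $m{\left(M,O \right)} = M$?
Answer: $- \frac{55541}{153} \approx -363.01$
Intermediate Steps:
$c{\left(d \right)} = \frac{2 d}{153}$ ($c{\left(d \right)} = 2 \frac{d + d}{304 + 2} = 2 \frac{2 d}{306} = 2 \cdot 2 d \frac{1}{306} = 2 \frac{d}{153} = \frac{2 d}{153}$)
$c{\left(1 \left(-1\right) \right)} + V{\left(v{\left(26 \right)} \right)} = \frac{2 \cdot 1 \left(-1\right)}{153} - 363 = \frac{2}{153} \left(-1\right) - 363 = - \frac{2}{153} - 363 = - \frac{55541}{153}$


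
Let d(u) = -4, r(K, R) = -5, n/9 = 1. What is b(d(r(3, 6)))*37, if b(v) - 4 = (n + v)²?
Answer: 1073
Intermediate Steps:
n = 9 (n = 9*1 = 9)
b(v) = 4 + (9 + v)²
b(d(r(3, 6)))*37 = (4 + (9 - 4)²)*37 = (4 + 5²)*37 = (4 + 25)*37 = 29*37 = 1073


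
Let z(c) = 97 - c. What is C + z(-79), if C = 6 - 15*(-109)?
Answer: 1817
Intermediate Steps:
C = 1641 (C = 6 + 1635 = 1641)
C + z(-79) = 1641 + (97 - 1*(-79)) = 1641 + (97 + 79) = 1641 + 176 = 1817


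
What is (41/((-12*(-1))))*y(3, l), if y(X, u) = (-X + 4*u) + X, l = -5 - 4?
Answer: -123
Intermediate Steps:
l = -9
y(X, u) = 4*u
(41/((-12*(-1))))*y(3, l) = (41/((-12*(-1))))*(4*(-9)) = (41/12)*(-36) = -123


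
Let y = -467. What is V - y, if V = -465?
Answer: 2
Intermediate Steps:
V - y = -465 - 1*(-467) = -465 + 467 = 2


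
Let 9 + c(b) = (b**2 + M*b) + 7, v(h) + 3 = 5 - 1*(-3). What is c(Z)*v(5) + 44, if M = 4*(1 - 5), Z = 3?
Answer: -161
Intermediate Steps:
v(h) = 5 (v(h) = -3 + (5 - 1*(-3)) = -3 + (5 + 3) = -3 + 8 = 5)
M = -16 (M = 4*(-4) = -16)
c(b) = -2 + b**2 - 16*b (c(b) = -9 + ((b**2 - 16*b) + 7) = -9 + (7 + b**2 - 16*b) = -2 + b**2 - 16*b)
c(Z)*v(5) + 44 = (-2 + 3**2 - 16*3)*5 + 44 = (-2 + 9 - 48)*5 + 44 = -41*5 + 44 = -205 + 44 = -161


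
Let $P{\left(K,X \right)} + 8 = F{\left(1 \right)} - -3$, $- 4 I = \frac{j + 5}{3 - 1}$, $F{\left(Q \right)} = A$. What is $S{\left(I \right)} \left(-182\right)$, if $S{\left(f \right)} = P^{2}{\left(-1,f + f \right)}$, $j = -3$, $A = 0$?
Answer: $-4550$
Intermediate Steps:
$F{\left(Q \right)} = 0$
$I = - \frac{1}{4}$ ($I = - \frac{\left(-3 + 5\right) \frac{1}{3 - 1}}{4} = - \frac{2 \cdot \frac{1}{2}}{4} = \left(- \frac{1}{4}\right) 1 = - \frac{1}{4} \approx -0.25$)
$P{\left(K,X \right)} = -5$ ($P{\left(K,X \right)} = -8 + \left(0 - -3\right) = -8 + \left(0 + 3\right) = -8 + 3 = -5$)
$S{\left(f \right)} = 25$ ($S{\left(f \right)} = \left(-5\right)^{2} = 25$)
$S{\left(I \right)} \left(-182\right) = 25 \left(-182\right) = -4550$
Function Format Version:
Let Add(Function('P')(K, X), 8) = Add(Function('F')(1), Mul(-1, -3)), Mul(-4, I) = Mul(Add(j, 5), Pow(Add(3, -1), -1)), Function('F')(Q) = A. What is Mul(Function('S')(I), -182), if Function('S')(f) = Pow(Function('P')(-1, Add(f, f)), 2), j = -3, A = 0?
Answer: -4550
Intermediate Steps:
Function('F')(Q) = 0
I = Rational(-1, 4) (I = Mul(Rational(-1, 4), Mul(Add(-3, 5), Pow(Add(3, -1), -1))) = Mul(Rational(-1, 4), Mul(2, Pow(2, -1))) = Mul(Rational(-1, 4), Mul(2, Rational(1, 2))) = Mul(Rational(-1, 4), 1) = Rational(-1, 4) ≈ -0.25000)
Function('P')(K, X) = -5 (Function('P')(K, X) = Add(-8, Add(0, Mul(-1, -3))) = Add(-8, Add(0, 3)) = Add(-8, 3) = -5)
Function('S')(f) = 25 (Function('S')(f) = Pow(-5, 2) = 25)
Mul(Function('S')(I), -182) = Mul(25, -182) = -4550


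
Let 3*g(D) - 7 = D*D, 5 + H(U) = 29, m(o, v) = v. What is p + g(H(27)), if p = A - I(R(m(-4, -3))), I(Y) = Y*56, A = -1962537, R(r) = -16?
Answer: -5884340/3 ≈ -1.9614e+6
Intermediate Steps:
I(Y) = 56*Y
H(U) = 24 (H(U) = -5 + 29 = 24)
g(D) = 7/3 + D²/3 (g(D) = 7/3 + (D*D)/3 = 7/3 + D²/3)
p = -1961641 (p = -1962537 - 56*(-16) = -1962537 - 1*(-896) = -1962537 + 896 = -1961641)
p + g(H(27)) = -1961641 + (7/3 + (⅓)*24²) = -1961641 + (7/3 + (⅓)*576) = -1961641 + (7/3 + 192) = -1961641 + 583/3 = -5884340/3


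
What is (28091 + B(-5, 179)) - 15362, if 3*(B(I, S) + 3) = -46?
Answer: 38132/3 ≈ 12711.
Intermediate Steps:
B(I, S) = -55/3 (B(I, S) = -3 + (1/3)*(-46) = -3 - 46/3 = -55/3)
(28091 + B(-5, 179)) - 15362 = (28091 - 55/3) - 15362 = 84218/3 - 15362 = 38132/3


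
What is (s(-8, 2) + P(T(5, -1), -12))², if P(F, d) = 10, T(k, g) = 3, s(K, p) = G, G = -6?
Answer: 16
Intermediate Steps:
s(K, p) = -6
(s(-8, 2) + P(T(5, -1), -12))² = (-6 + 10)² = 4² = 16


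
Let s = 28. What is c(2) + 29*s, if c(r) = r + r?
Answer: 816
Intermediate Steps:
c(r) = 2*r
c(2) + 29*s = 2*2 + 29*28 = 4 + 812 = 816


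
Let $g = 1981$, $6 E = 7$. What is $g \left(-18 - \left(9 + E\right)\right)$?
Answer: $- \frac{334789}{6} \approx -55798.0$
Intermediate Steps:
$E = \frac{7}{6}$ ($E = \frac{1}{6} \cdot 7 = \frac{7}{6} \approx 1.1667$)
$g \left(-18 - \left(9 + E\right)\right) = 1981 \left(-18 - \frac{61}{6}\right) = 1981 \left(- \frac{169}{6}\right) = - \frac{334789}{6}$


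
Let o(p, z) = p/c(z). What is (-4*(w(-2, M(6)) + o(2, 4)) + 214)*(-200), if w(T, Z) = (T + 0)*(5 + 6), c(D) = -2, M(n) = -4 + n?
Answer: -61200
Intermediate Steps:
o(p, z) = -p/2 (o(p, z) = p/(-2) = p*(-1/2) = -p/2)
w(T, Z) = 11*T (w(T, Z) = T*11 = 11*T)
(-4*(w(-2, M(6)) + o(2, 4)) + 214)*(-200) = (-4*(11*(-2) - 1/2*2) + 214)*(-200) = (-4*(-22 - 1) + 214)*(-200) = (-4*(-23) + 214)*(-200) = (92 + 214)*(-200) = 306*(-200) = -61200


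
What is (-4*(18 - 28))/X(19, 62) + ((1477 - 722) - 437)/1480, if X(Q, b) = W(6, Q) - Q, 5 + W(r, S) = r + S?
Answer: 29759/740 ≈ 40.215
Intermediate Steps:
W(r, S) = -5 + S + r (W(r, S) = -5 + (r + S) = -5 + (S + r) = -5 + S + r)
X(Q, b) = 1 (X(Q, b) = (-5 + Q + 6) - Q = (1 + Q) - Q = 1)
(-4*(18 - 28))/X(19, 62) + ((1477 - 722) - 437)/1480 = -4*(18 - 28)/1 + ((1477 - 722) - 437)/1480 = -4*(-10)*1 + (755 - 437)*(1/1480) = 40*1 + 318*(1/1480) = 40 + 159/740 = 29759/740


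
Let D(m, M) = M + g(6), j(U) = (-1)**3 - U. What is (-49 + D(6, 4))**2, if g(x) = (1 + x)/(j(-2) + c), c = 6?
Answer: 1936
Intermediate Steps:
j(U) = -1 - U
g(x) = 1/7 + x/7 (g(x) = (1 + x)/((-1 - 1*(-2)) + 6) = (1 + x)/((-1 + 2) + 6) = (1 + x)/(1 + 6) = (1 + x)/7 = (1 + x)*(1/7) = 1/7 + x/7)
D(m, M) = 1 + M (D(m, M) = M + (1/7 + (1/7)*6) = M + (1/7 + 6/7) = M + 1 = 1 + M)
(-49 + D(6, 4))**2 = (-49 + (1 + 4))**2 = (-49 + 5)**2 = (-44)**2 = 1936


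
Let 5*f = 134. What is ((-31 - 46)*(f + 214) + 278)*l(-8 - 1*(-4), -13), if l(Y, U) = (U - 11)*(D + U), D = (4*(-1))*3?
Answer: -10958160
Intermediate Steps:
f = 134/5 (f = (1/5)*134 = 134/5 ≈ 26.800)
D = -12 (D = -4*3 = -12)
l(Y, U) = (-12 + U)*(-11 + U) (l(Y, U) = (U - 11)*(-12 + U) = (-11 + U)*(-12 + U) = (-12 + U)*(-11 + U))
((-31 - 46)*(f + 214) + 278)*l(-8 - 1*(-4), -13) = ((-31 - 46)*(134/5 + 214) + 278)*(132 + (-13)**2 - 23*(-13)) = (-77*1204/5 + 278)*(132 + 169 + 299) = (-92708/5 + 278)*600 = -91318/5*600 = -10958160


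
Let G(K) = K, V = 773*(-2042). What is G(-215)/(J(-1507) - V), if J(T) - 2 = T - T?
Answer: -215/1578468 ≈ -0.00013621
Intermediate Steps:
V = -1578466
J(T) = 2 (J(T) = 2 + (T - T) = 2 + 0 = 2)
G(-215)/(J(-1507) - V) = -215/(2 - 1*(-1578466)) = -215/(2 + 1578466) = -215/1578468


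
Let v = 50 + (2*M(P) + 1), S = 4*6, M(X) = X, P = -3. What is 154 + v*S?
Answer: 1234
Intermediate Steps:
S = 24
v = 45 (v = 50 + (2*(-3) + 1) = 50 + (-6 + 1) = 50 - 5 = 45)
154 + v*S = 154 + 45*24 = 154 + 1080 = 1234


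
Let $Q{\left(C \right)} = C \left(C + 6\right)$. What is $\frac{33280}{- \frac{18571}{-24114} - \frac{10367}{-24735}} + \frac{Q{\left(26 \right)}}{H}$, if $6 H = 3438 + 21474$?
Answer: $\frac{1144702014637688}{40905476493} \approx 27984.0$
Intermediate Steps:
$H = 4152$ ($H = \frac{3438 + 21474}{6} = \frac{1}{6} \cdot 24912 = 4152$)
$Q{\left(C \right)} = C \left(6 + C\right)$
$\frac{33280}{- \frac{18571}{-24114} - \frac{10367}{-24735}} + \frac{Q{\left(26 \right)}}{H} = \frac{33280}{- \frac{18571}{-24114} - \frac{10367}{-24735}} + \frac{26 \left(6 + 26\right)}{4152} = \frac{33280}{\left(-18571\right) \left(- \frac{1}{24114}\right) - - \frac{10367}{24735}} + 26 \cdot 32 \cdot \frac{1}{4152} = \frac{33280}{\frac{18571}{24114} + \frac{10367}{24735}} + 832 \cdot \frac{1}{4152} = \frac{33280}{\frac{78815947}{66273310}} + \frac{104}{519} = 33280 \cdot \frac{66273310}{78815947} + \frac{104}{519} = \frac{2205575756800}{78815947} + \frac{104}{519} = \frac{1144702014637688}{40905476493}$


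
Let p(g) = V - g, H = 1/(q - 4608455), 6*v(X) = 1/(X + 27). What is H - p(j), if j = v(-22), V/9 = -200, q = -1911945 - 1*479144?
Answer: 188991187757/104993160 ≈ 1800.0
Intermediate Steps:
q = -2391089 (q = -1911945 - 479144 = -2391089)
v(X) = 1/(6*(27 + X)) (v(X) = 1/(6*(X + 27)) = 1/(6*(27 + X)))
V = -1800 (V = 9*(-200) = -1800)
j = 1/30 (j = 1/(6*(27 - 22)) = (⅙)/5 = (⅙)*(⅕) = 1/30 ≈ 0.033333)
H = -1/6999544 (H = 1/(-2391089 - 4608455) = 1/(-6999544) = -1/6999544 ≈ -1.4287e-7)
p(g) = -1800 - g
H - p(j) = -1/6999544 - (-1800 - 1*1/30) = -1/6999544 - (-1800 - 1/30) = -1/6999544 - 1*(-54001/30) = -1/6999544 + 54001/30 = 188991187757/104993160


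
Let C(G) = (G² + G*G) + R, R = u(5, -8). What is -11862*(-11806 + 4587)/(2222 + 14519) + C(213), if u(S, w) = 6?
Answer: 1604777082/16741 ≈ 95859.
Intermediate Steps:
R = 6
C(G) = 6 + 2*G² (C(G) = (G² + G*G) + 6 = (G² + G²) + 6 = 2*G² + 6 = 6 + 2*G²)
-11862*(-11806 + 4587)/(2222 + 14519) + C(213) = -11862*(-11806 + 4587)/(2222 + 14519) + (6 + 2*213²) = -11862/(16741/(-7219)) + (6 + 2*45369) = -11862/(16741*(-1/7219)) + (6 + 90738) = -11862/(-16741/7219) + 90744 = -11862*(-7219/16741) + 90744 = 85631778/16741 + 90744 = 1604777082/16741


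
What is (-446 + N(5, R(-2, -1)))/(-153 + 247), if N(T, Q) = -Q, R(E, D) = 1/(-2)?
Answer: -891/188 ≈ -4.7394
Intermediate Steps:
R(E, D) = -½ (R(E, D) = 1*(-½) = -½)
(-446 + N(5, R(-2, -1)))/(-153 + 247) = (-446 - 1*(-½))/(-153 + 247) = (-446 + ½)/94 = -891/2*1/94 = -891/188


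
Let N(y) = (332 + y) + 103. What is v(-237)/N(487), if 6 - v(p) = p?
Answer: 243/922 ≈ 0.26356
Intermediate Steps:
N(y) = 435 + y
v(p) = 6 - p
v(-237)/N(487) = (6 - 1*(-237))/(435 + 487) = (6 + 237)/922 = 243*(1/922) = 243/922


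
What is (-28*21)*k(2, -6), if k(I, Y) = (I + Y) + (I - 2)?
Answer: 2352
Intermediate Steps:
k(I, Y) = -2 + Y + 2*I (k(I, Y) = (I + Y) + (-2 + I) = -2 + Y + 2*I)
(-28*21)*k(2, -6) = (-28*21)*(-2 - 6 + 2*2) = -588*(-2 - 6 + 4) = -588*(-4) = 2352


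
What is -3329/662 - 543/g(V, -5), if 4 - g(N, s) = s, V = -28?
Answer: -129809/1986 ≈ -65.362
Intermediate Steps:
g(N, s) = 4 - s
-3329/662 - 543/g(V, -5) = -3329/662 - 543/(4 - 1*(-5)) = -3329*1/662 - 543/(4 + 5) = -3329/662 - 543/9 = -3329/662 - 543*1/9 = -3329/662 - 181/3 = -129809/1986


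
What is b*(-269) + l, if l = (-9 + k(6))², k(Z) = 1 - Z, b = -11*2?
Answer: 6114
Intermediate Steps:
b = -22
l = 196 (l = (-9 + (1 - 1*6))² = (-9 + (1 - 6))² = (-9 - 5)² = (-14)² = 196)
b*(-269) + l = -22*(-269) + 196 = 5918 + 196 = 6114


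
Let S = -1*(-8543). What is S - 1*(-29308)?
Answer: 37851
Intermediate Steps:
S = 8543
S - 1*(-29308) = 8543 - 1*(-29308) = 8543 + 29308 = 37851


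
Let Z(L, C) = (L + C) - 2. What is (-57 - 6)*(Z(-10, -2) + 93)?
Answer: -4977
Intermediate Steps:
Z(L, C) = -2 + C + L (Z(L, C) = (C + L) - 2 = -2 + C + L)
(-57 - 6)*(Z(-10, -2) + 93) = (-57 - 6)*((-2 - 2 - 10) + 93) = -63*(-14 + 93) = -63*79 = -4977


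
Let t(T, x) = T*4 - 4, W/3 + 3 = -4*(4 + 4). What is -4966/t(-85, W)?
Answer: 2483/172 ≈ 14.436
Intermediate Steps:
W = -105 (W = -9 + 3*(-4*(4 + 4)) = -9 + 3*(-4*8) = -9 + 3*(-32) = -9 - 96 = -105)
t(T, x) = -4 + 4*T (t(T, x) = 4*T - 4 = -4 + 4*T)
-4966/t(-85, W) = -4966/(-4 + 4*(-85)) = -4966/(-4 - 340) = -4966/(-344) = -4966*(-1/344) = 2483/172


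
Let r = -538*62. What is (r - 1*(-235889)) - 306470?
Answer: -103937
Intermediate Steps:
r = -33356
(r - 1*(-235889)) - 306470 = (-33356 - 1*(-235889)) - 306470 = (-33356 + 235889) - 306470 = 202533 - 306470 = -103937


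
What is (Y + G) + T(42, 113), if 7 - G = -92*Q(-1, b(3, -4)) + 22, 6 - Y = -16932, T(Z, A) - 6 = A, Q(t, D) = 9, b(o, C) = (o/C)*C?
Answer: 17870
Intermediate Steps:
b(o, C) = o
T(Z, A) = 6 + A
Y = 16938 (Y = 6 - 1*(-16932) = 6 + 16932 = 16938)
G = 813 (G = 7 - (-92*9 + 22) = 7 - (-828 + 22) = 7 - 1*(-806) = 7 + 806 = 813)
(Y + G) + T(42, 113) = (16938 + 813) + (6 + 113) = 17751 + 119 = 17870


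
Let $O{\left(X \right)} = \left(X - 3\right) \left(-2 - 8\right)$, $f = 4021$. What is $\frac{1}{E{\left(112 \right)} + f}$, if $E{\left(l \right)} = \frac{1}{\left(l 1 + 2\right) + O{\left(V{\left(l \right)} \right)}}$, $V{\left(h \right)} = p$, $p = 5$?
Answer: $\frac{94}{377975} \approx 0.00024869$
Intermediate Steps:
$V{\left(h \right)} = 5$
$O{\left(X \right)} = 30 - 10 X$ ($O{\left(X \right)} = \left(-3 + X\right) \left(-10\right) = 30 - 10 X$)
$E{\left(l \right)} = \frac{1}{-18 + l}$ ($E{\left(l \right)} = \frac{1}{\left(l 1 + 2\right) + \left(30 - 50\right)} = \frac{1}{\left(l + 2\right) + \left(30 - 50\right)} = \frac{1}{\left(2 + l\right) - 20} = \frac{1}{-18 + l}$)
$\frac{1}{E{\left(112 \right)} + f} = \frac{1}{\frac{1}{-18 + 112} + 4021} = \frac{1}{\frac{1}{94} + 4021} = \frac{1}{\frac{377975}{94}} = \frac{94}{377975}$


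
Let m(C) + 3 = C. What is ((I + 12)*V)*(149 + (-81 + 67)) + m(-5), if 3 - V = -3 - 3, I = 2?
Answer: 17002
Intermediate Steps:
m(C) = -3 + C
V = 9 (V = 3 - (-3 - 3) = 3 - 1*(-6) = 3 + 6 = 9)
((I + 12)*V)*(149 + (-81 + 67)) + m(-5) = ((2 + 12)*9)*(149 + (-81 + 67)) + (-3 - 5) = (14*9)*(149 - 14) - 8 = 126*135 - 8 = 17010 - 8 = 17002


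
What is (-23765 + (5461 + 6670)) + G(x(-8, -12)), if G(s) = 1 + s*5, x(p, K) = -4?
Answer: -11653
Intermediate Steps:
G(s) = 1 + 5*s
(-23765 + (5461 + 6670)) + G(x(-8, -12)) = (-23765 + (5461 + 6670)) + (1 + 5*(-4)) = (-23765 + 12131) + (1 - 20) = -11634 - 19 = -11653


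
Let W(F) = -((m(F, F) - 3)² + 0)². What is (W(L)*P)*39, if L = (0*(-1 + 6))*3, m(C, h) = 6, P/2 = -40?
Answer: 252720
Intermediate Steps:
P = -80 (P = 2*(-40) = -80)
L = 0 (L = (0*5)*3 = 0*3 = 0)
W(F) = -81 (W(F) = -((6 - 3)² + 0)² = -(3² + 0)² = -(9 + 0)² = -1*9² = -1*81 = -81)
(W(L)*P)*39 = -81*(-80)*39 = 6480*39 = 252720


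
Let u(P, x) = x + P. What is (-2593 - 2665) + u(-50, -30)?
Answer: -5338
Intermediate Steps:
u(P, x) = P + x
(-2593 - 2665) + u(-50, -30) = (-2593 - 2665) + (-50 - 30) = -5258 - 80 = -5338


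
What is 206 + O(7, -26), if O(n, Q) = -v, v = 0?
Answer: 206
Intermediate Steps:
O(n, Q) = 0 (O(n, Q) = -1*0 = 0)
206 + O(7, -26) = 206 + 0 = 206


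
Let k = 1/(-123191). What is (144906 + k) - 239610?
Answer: -11666680465/123191 ≈ -94704.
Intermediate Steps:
k = -1/123191 ≈ -8.1175e-6
(144906 + k) - 239610 = (144906 - 1/123191) - 239610 = 17851115045/123191 - 239610 = -11666680465/123191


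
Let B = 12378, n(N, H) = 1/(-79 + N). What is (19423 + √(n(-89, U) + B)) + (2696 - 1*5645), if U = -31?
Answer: 16474 + √87339126/84 ≈ 16585.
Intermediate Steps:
(19423 + √(n(-89, U) + B)) + (2696 - 1*5645) = (19423 + √(1/(-79 - 89) + 12378)) + (2696 - 1*5645) = (19423 + √(1/(-168) + 12378)) + (2696 - 5645) = (19423 + √(-1/168 + 12378)) - 2949 = (19423 + √(2079503/168)) - 2949 = (19423 + √87339126/84) - 2949 = 16474 + √87339126/84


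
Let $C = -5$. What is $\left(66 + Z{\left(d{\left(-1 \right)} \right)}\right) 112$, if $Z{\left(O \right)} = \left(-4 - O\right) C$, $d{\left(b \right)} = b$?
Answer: $9072$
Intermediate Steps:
$Z{\left(O \right)} = 20 + 5 O$ ($Z{\left(O \right)} = \left(-4 - O\right) \left(-5\right) = 20 + 5 O$)
$\left(66 + Z{\left(d{\left(-1 \right)} \right)}\right) 112 = \left(66 + \left(20 + 5 \left(-1\right)\right)\right) 112 = \left(66 + \left(20 - 5\right)\right) 112 = \left(66 + 15\right) 112 = 81 \cdot 112 = 9072$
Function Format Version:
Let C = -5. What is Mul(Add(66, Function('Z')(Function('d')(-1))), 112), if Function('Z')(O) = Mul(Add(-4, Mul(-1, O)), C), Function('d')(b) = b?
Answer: 9072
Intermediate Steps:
Function('Z')(O) = Add(20, Mul(5, O)) (Function('Z')(O) = Mul(Add(-4, Mul(-1, O)), -5) = Add(20, Mul(5, O)))
Mul(Add(66, Function('Z')(Function('d')(-1))), 112) = Mul(Add(66, Add(20, Mul(5, -1))), 112) = Mul(Add(66, Add(20, -5)), 112) = Mul(Add(66, 15), 112) = Mul(81, 112) = 9072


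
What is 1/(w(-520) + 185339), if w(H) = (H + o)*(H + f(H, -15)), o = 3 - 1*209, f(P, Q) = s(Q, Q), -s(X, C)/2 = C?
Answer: 1/541079 ≈ 1.8482e-6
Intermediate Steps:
s(X, C) = -2*C
f(P, Q) = -2*Q
o = -206 (o = 3 - 209 = -206)
w(H) = (-206 + H)*(30 + H) (w(H) = (H - 206)*(H - 2*(-15)) = (-206 + H)*(H + 30) = (-206 + H)*(30 + H))
1/(w(-520) + 185339) = 1/((-6180 + (-520)² - 176*(-520)) + 185339) = 1/((-6180 + 270400 + 91520) + 185339) = 1/(355740 + 185339) = 1/541079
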